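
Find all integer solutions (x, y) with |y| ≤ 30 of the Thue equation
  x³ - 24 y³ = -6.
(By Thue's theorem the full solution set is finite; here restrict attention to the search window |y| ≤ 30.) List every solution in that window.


The equation is x³ - 24y³ = -6. For fixed y, x³ = 24·y³ − 6, so a solution requires the RHS to be a perfect cube.
Strategy: iterate y from -30 to 30, compute RHS = 24·y³ − 6, and check whether it is a (positive or negative) perfect cube.
Check small values of y:
  y = 0: RHS = -6 is not a perfect cube.
  y = 1: RHS = 18 is not a perfect cube.
  y = -1: RHS = -30 is not a perfect cube.
  y = 2: RHS = 186 is not a perfect cube.
  y = -2: RHS = -198 is not a perfect cube.
  y = 3: RHS = 642 is not a perfect cube.
  y = -3: RHS = -654 is not a perfect cube.
Continuing the search up to |y| = 30 finds no solutions either.
No (x, y) in the scanned range satisfies the equation.

No integer solutions with |y| ≤ 30.


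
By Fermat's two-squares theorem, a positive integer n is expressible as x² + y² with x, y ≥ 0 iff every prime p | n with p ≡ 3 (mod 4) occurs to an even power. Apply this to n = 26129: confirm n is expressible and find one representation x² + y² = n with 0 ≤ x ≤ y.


Step 1: Factor n = 26129 = 17 · 29 · 53.
Step 2: Check the mod-4 condition on each prime factor: 17 ≡ 1 (mod 4), exponent 1; 29 ≡ 1 (mod 4), exponent 1; 53 ≡ 1 (mod 4), exponent 1.
All primes ≡ 3 (mod 4) appear to even exponent (or don't appear), so by the two-squares theorem n IS expressible as a sum of two squares.
Step 3: Build a representation. Here n = 17 · 29 · 53 is a product of primes ≡ 1 (mod 4). Each prime p ≡ 1 (mod 4) is itself a sum of two squares; find a² by testing p − a² for a perfect square:
  17: 17 − 1² = 16 = 4² ⇒ 17 = 1² + 4².
  29: 29 − 1² = 28, 29 − 2² = 25 = 5² ⇒ 29 = 2² + 5².
  53: 53 − 1² = 52, 53 − 2² = 49 = 7² ⇒ 53 = 2² + 7².
  Combine using the Brahmagupta–Fibonacci identity (a² + b²)(c² + d²) = (ac − bd)² + (ad + bc)² = (ac + bd)² + (ad − bc)²:
  17 · 29 = 493: from (1² + 4²)(2² + 5²), take (1·2 − 4·5, 1·5 + 4·2) = (2 − 20, 5 + 8) = (-18, 13); dropping signs (only squares matter) gives (18, 13); check 18² + 13² = 324 + 169 = 493 ✓.
  493 · 53 = 26129: from (18² + 13²)(2² + 7²), take (18·2 − 13·7, 18·7 + 13·2) = (36 − 91, 126 + 26) = (-55, 152); dropping signs (only squares matter) gives (55, 152); check 55² + 152² = 3025 + 23104 = 26129 ✓.
Step 4: Order so x ≤ y and verify: 55² + 152² = 3025 + 23104 = 26129 = n. ✓

n = 26129 = 55² + 152² (one valid representation with x ≤ y).


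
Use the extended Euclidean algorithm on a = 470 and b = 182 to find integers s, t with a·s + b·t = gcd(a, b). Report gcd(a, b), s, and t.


Euclidean algorithm on (470, 182) — divide until remainder is 0:
  470 = 2 · 182 + 106
  182 = 1 · 106 + 76
  106 = 1 · 76 + 30
  76 = 2 · 30 + 16
  30 = 1 · 16 + 14
  16 = 1 · 14 + 2
  14 = 7 · 2 + 0
gcd(470, 182) = 2.
Track Bezout coefficients alongside the remainders: start with r₀ = 470 = a·1 + b·0 (s = 1, t = 0) and r₁ = 182 = a·0 + b·1 (s = 0, t = 1); each new remainder r_{k+1} = r_{k-1} − q_k·r_k inherits s_{k+1} = s_{k-1} − q_k·s_k, t_{k+1} = t_{k-1} − q_k·t_k, so r_k = a·s_k + b·t_k at every step:
  q = 2: r = 106, s = 1 − 2·0 = 1, t = 0 − 2·1 = -2  (check: 470·1 + 182·(-2) = 106)
  q = 1: r = 76, s = 0 − 1·1 = -1, t = 1 − 1·(-2) = 3  (check: 470·(-1) + 182·3 = 76)
  q = 1: r = 30, s = 1 − 1·(-1) = 2, t = -2 − 1·3 = -5  (check: 470·2 + 182·(-5) = 30)
  q = 2: r = 16, s = -1 − 2·2 = -5, t = 3 − 2·(-5) = 13  (check: 470·(-5) + 182·13 = 16)
  q = 1: r = 14, s = 2 − 1·(-5) = 7, t = -5 − 1·13 = -18  (check: 470·7 + 182·(-18) = 14)
  q = 1: r = 2, s = -5 − 1·7 = -12, t = 13 − 1·(-18) = 31  (check: 470·(-12) + 182·31 = 2)
The row with r = 2 (the gcd) gives the Bezout coefficients s = -12, t = 31.
Result: 470 · (-12) + 182 · (31) = 2.

gcd(470, 182) = 2; s = -12, t = 31 (check: 470·(-12) + 182·31 = 2).


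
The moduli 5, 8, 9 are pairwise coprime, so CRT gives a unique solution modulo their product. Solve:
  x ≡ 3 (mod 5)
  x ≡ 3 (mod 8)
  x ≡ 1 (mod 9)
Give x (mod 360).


Moduli 5, 8, 9 are pairwise coprime; by CRT there is a unique solution modulo M = 5 · 8 · 9 = 360.
Solve pairwise, accumulating the modulus:
  Start with x ≡ 3 (mod 5).
  Combine with x ≡ 3 (mod 8): since gcd(5, 8) = 1, we get a unique residue mod 40.
    Write x = 3 + 5·t and substitute into x ≡ 3 (mod 8): 5·t ≡ 3 − 3 = 0 (mod 8).
    The inverse of 5 mod 8 is 5 (since 5·5 = 25 = 3·8 + 1), so t ≡ 5·0 = 0 ≡ 0 (mod 8).
    Then x = 3 + 5·0 = 3, valid modulo lcm(5, 8) = 40: x ≡ 3 (mod 40).
  Combine with x ≡ 1 (mod 9): since gcd(40, 9) = 1, we get a unique residue mod 360.
    Write x = 3 + 40·t and substitute into x ≡ 1 (mod 9): 40·t ≡ 1 − 3 = -2 (mod 9).
    Reduce coefficients mod 9: 4·t ≡ 7 (mod 9).
    The inverse of 4 mod 9 is 7 (since 4·7 = 28 = 3·9 + 1), so t ≡ 7·7 = 49 ≡ 4 (mod 9).
    Then x = 3 + 40·4 = 163, valid modulo lcm(40, 9) = 360: x ≡ 163 (mod 360).
Verify: 163 mod 5 = 3 ✓, 163 mod 8 = 3 ✓, 163 mod 9 = 1 ✓.

x ≡ 163 (mod 360).


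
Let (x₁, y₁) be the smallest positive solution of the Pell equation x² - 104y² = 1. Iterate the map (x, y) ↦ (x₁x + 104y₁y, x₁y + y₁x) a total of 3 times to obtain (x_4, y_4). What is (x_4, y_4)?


Step 1: Find the fundamental solution (x₁, y₁) of x² - 104y² = 1.
  Expand √104 as a continued fraction. a₀ = ⌊√104⌋ = 10; iterate m_{k+1} = d_k·a_k − m_k, d_{k+1} = (104 − m_{k+1}²)/d_k, a_{k+1} = ⌊(a₀ + m_{k+1})/d_{k+1}⌋ (starting m₀ = 0, d₀ = 1), with convergents p_k = a_k·p_{k-1} + p_{k-2}, q_k = a_k·q_{k-1} + q_{k-2} (p₋₁ = 1, q₋₁ = 0):
  k = 0: a₀ = 10; p₀/q₀ = 10/1; p₀² − 104·q₀² = 100 − 104 = -4.
  k = 1: m = 10, d = 4, a = ⌊(10 + 10)/4⌋ = 5; p/q = (5·10 + 1)/(5·1 + 0) = 51/5; p² − 104·q² = 2601 − 2600 = 1.
  The first convergent with p² − 104·q² = 1 gives the fundamental solution (x₁, y₁) = (51, 5).
Step 2: Apply the recurrence (x_{n+1}, y_{n+1}) = (x₁x_n + 104y₁y_n, x₁y_n + y₁x_n) repeatedly.
  From (x_1, y_1) = (51, 5): x_2 = 51·51 + 104·5·5 = 5201; y_2 = 51·5 + 5·51 = 510.
  From (x_2, y_2) = (5201, 510): x_3 = 51·5201 + 104·5·510 = 530451; y_3 = 51·510 + 5·5201 = 52015.
  From (x_3, y_3) = (530451, 52015): x_4 = 51·530451 + 104·5·52015 = 54100801; y_4 = 51·52015 + 5·530451 = 5305020.
Step 3: Verify x_4² - 104·y_4² = 2926896668841601 - 2926896668841600 = 1 (should be 1). ✓

(x_1, y_1) = (51, 5); (x_4, y_4) = (54100801, 5305020).


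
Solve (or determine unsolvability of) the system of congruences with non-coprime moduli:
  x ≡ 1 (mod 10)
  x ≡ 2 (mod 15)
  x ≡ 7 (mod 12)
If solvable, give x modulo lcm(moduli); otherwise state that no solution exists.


Moduli 10, 15, 12 are not pairwise coprime, so CRT works modulo lcm(m_i) when all pairwise compatibility conditions hold.
Pairwise compatibility: gcd(m_i, m_j) must divide a_i - a_j for every pair.
Merge one congruence at a time:
  Start: x ≡ 1 (mod 10).
  Combine with x ≡ 2 (mod 15): gcd(10, 15) = 5, and 2 - 1 = 1 is NOT divisible by 5.
    ⇒ system is inconsistent (no integer solution).

No solution (the system is inconsistent).


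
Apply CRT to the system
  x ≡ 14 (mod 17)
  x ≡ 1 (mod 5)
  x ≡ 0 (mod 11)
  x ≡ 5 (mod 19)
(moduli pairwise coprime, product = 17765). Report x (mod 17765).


Product of moduli M = 17 · 5 · 11 · 19 = 17765.
Merge one congruence at a time:
  Start: x ≡ 14 (mod 17).
  Combine with x ≡ 1 (mod 5); new modulus lcm = 85.
    Write x = 14 + 17·t and substitute into x ≡ 1 (mod 5): 17·t ≡ 1 − 14 = -13 (mod 5).
    Reduce coefficients mod 5: 2·t ≡ 2 (mod 5).
    The inverse of 2 mod 5 is 3 (since 2·3 = 6 = 1·5 + 1), so t ≡ 3·2 = 6 ≡ 1 (mod 5).
    Then x = 14 + 17·1 = 31, valid modulo lcm(17, 5) = 85: x ≡ 31 (mod 85).
  Combine with x ≡ 0 (mod 11); new modulus lcm = 935.
    Write x = 31 + 85·t and substitute into x ≡ 0 (mod 11): 85·t ≡ 0 − 31 = -31 (mod 11).
    Reduce coefficients mod 11: 8·t ≡ 2 (mod 11).
    The inverse of 8 mod 11 is 7 (since 8·7 = 56 = 5·11 + 1), so t ≡ 7·2 = 14 ≡ 3 (mod 11).
    Then x = 31 + 85·3 = 286, valid modulo lcm(85, 11) = 935: x ≡ 286 (mod 935).
  Combine with x ≡ 5 (mod 19); new modulus lcm = 17765.
    Write x = 286 + 935·t and substitute into x ≡ 5 (mod 19): 935·t ≡ 5 − 286 = -281 (mod 19).
    Reduce coefficients mod 19: 4·t ≡ 4 (mod 19).
    The inverse of 4 mod 19 is 5 (since 4·5 = 20 = 1·19 + 1), so t ≡ 5·4 = 20 ≡ 1 (mod 19).
    Then x = 286 + 935·1 = 1221, valid modulo lcm(935, 19) = 17765: x ≡ 1221 (mod 17765).
Verify against each original: 1221 mod 17 = 14, 1221 mod 5 = 1, 1221 mod 11 = 0, 1221 mod 19 = 5.

x ≡ 1221 (mod 17765).


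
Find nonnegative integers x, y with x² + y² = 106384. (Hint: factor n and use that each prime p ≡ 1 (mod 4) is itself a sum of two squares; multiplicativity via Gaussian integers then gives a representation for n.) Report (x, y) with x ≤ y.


Step 1: Factor n = 106384 = 2^4 · 61 · 109.
Step 2: Check the mod-4 condition on each prime factor: 2 = 2 (special); 61 ≡ 1 (mod 4), exponent 1; 109 ≡ 1 (mod 4), exponent 1.
All primes ≡ 3 (mod 4) appear to even exponent (or don't appear), so by the two-squares theorem n IS expressible as a sum of two squares.
Step 3: Build a representation. Group n = k² · m with k = 4 and m = 61 · 109 = 6649 (a product of primes ≡ 1 (mod 4)); a representation of m scales to one of n via (k·x)² + (k·y)² = k²(x² + y²). Each prime p ≡ 1 (mod 4) is itself a sum of two squares; find a² by testing p − a² for a perfect square:
  61: 61 − 1² = 60, 61 − 2² = 57, 61 − 3² = 52, 61 − 4² = 45, 61 − 5² = 36 = 6² ⇒ 61 = 5² + 6².
  109: 109 − 1² = 108, 109 − 2² = 105, 109 − 3² = 100 = 10² ⇒ 109 = 3² + 10².
  Combine using the Brahmagupta–Fibonacci identity (a² + b²)(c² + d²) = (ac − bd)² + (ad + bc)² = (ac + bd)² + (ad − bc)²:
  61 · 109 = 6649: from (5² + 6²)(3² + 10²), take (5·3 − 6·10, 5·10 + 6·3) = (15 − 60, 50 + 18) = (-45, 68); dropping signs (only squares matter) gives (45, 68); check 45² + 68² = 2025 + 4624 = 6649 ✓.
  Scale by k = 4: (4·45, 4·68) = (180, 272).
Step 4: Order so x ≤ y and verify: 180² + 272² = 32400 + 73984 = 106384 = n. ✓

n = 106384 = 180² + 272² (one valid representation with x ≤ y).


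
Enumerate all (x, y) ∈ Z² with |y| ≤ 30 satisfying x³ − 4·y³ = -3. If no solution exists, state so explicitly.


The equation is x³ - 4y³ = -3. For fixed y, x³ = 4·y³ − 3, so a solution requires the RHS to be a perfect cube.
Strategy: iterate y from -30 to 30, compute RHS = 4·y³ − 3, and check whether it is a (positive or negative) perfect cube.
Check small values of y:
  y = 0: RHS = -3 is not a perfect cube.
  y = 1: RHS = 1 = (1)³ ⇒ x = 1 works.
  y = -1: RHS = -7 is not a perfect cube.
  y = 2: RHS = 29 is not a perfect cube.
  y = -2: RHS = -35 is not a perfect cube.
  y = 3: RHS = 105 is not a perfect cube.
  y = -3: RHS = -111 is not a perfect cube.
Continuing the search up to |y| = 30 finds no further solutions beyond those listed.
Collected solutions: (1, 1).

Solutions (with |y| ≤ 30): (1, 1).


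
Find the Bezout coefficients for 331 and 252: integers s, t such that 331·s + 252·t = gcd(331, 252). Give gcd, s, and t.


Euclidean algorithm on (331, 252) — divide until remainder is 0:
  331 = 1 · 252 + 79
  252 = 3 · 79 + 15
  79 = 5 · 15 + 4
  15 = 3 · 4 + 3
  4 = 1 · 3 + 1
  3 = 3 · 1 + 0
gcd(331, 252) = 1.
Track Bezout coefficients alongside the remainders: start with r₀ = 331 = a·1 + b·0 (s = 1, t = 0) and r₁ = 252 = a·0 + b·1 (s = 0, t = 1); each new remainder r_{k+1} = r_{k-1} − q_k·r_k inherits s_{k+1} = s_{k-1} − q_k·s_k, t_{k+1} = t_{k-1} − q_k·t_k, so r_k = a·s_k + b·t_k at every step:
  q = 1: r = 79, s = 1 − 1·0 = 1, t = 0 − 1·1 = -1  (check: 331·1 + 252·(-1) = 79)
  q = 3: r = 15, s = 0 − 3·1 = -3, t = 1 − 3·(-1) = 4  (check: 331·(-3) + 252·4 = 15)
  q = 5: r = 4, s = 1 − 5·(-3) = 16, t = -1 − 5·4 = -21  (check: 331·16 + 252·(-21) = 4)
  q = 3: r = 3, s = -3 − 3·16 = -51, t = 4 − 3·(-21) = 67  (check: 331·(-51) + 252·67 = 3)
  q = 1: r = 1, s = 16 − 1·(-51) = 67, t = -21 − 1·67 = -88  (check: 331·67 + 252·(-88) = 1)
The row with r = 1 (the gcd) gives the Bezout coefficients s = 67, t = -88.
Result: 331 · (67) + 252 · (-88) = 1.

gcd(331, 252) = 1; s = 67, t = -88 (check: 331·67 + 252·(-88) = 1).


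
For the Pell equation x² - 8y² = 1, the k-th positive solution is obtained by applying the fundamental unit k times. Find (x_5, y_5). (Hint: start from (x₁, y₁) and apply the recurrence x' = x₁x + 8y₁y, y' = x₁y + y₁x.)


Step 1: Find the fundamental solution (x₁, y₁) of x² - 8y² = 1.
  Expand √8 as a continued fraction. a₀ = ⌊√8⌋ = 2; iterate m_{k+1} = d_k·a_k − m_k, d_{k+1} = (8 − m_{k+1}²)/d_k, a_{k+1} = ⌊(a₀ + m_{k+1})/d_{k+1}⌋ (starting m₀ = 0, d₀ = 1), with convergents p_k = a_k·p_{k-1} + p_{k-2}, q_k = a_k·q_{k-1} + q_{k-2} (p₋₁ = 1, q₋₁ = 0):
  k = 0: a₀ = 2; p₀/q₀ = 2/1; p₀² − 8·q₀² = 4 − 8 = -4.
  k = 1: m = 2, d = 4, a = ⌊(2 + 2)/4⌋ = 1; p/q = (1·2 + 1)/(1·1 + 0) = 3/1; p² − 8·q² = 9 − 8 = 1.
  The first convergent with p² − 8·q² = 1 gives the fundamental solution (x₁, y₁) = (3, 1).
Step 2: Apply the recurrence (x_{n+1}, y_{n+1}) = (x₁x_n + 8y₁y_n, x₁y_n + y₁x_n) repeatedly.
  From (x_1, y_1) = (3, 1): x_2 = 3·3 + 8·1·1 = 17; y_2 = 3·1 + 1·3 = 6.
  From (x_2, y_2) = (17, 6): x_3 = 3·17 + 8·1·6 = 99; y_3 = 3·6 + 1·17 = 35.
  From (x_3, y_3) = (99, 35): x_4 = 3·99 + 8·1·35 = 577; y_4 = 3·35 + 1·99 = 204.
  From (x_4, y_4) = (577, 204): x_5 = 3·577 + 8·1·204 = 3363; y_5 = 3·204 + 1·577 = 1189.
Step 3: Verify x_5² - 8·y_5² = 11309769 - 11309768 = 1 (should be 1). ✓

(x_1, y_1) = (3, 1); (x_5, y_5) = (3363, 1189).


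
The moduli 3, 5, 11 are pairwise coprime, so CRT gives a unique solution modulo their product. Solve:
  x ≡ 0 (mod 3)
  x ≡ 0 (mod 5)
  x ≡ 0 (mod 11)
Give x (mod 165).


Moduli 3, 5, 11 are pairwise coprime; by CRT there is a unique solution modulo M = 3 · 5 · 11 = 165.
Solve pairwise, accumulating the modulus:
  Start with x ≡ 0 (mod 3).
  Combine with x ≡ 0 (mod 5): since gcd(3, 5) = 1, we get a unique residue mod 15.
    Write x = 0 + 3·t and substitute into x ≡ 0 (mod 5): 3·t ≡ 0 − 0 = 0 (mod 5).
    The inverse of 3 mod 5 is 2 (since 3·2 = 6 = 1·5 + 1), so t ≡ 2·0 = 0 ≡ 0 (mod 5).
    Then x = 0 + 3·0 = 0, valid modulo lcm(3, 5) = 15: x ≡ 0 (mod 15).
  Combine with x ≡ 0 (mod 11): since gcd(15, 11) = 1, we get a unique residue mod 165.
    Write x = 0 + 15·t and substitute into x ≡ 0 (mod 11): 15·t ≡ 0 − 0 = 0 (mod 11).
    Reduce coefficients mod 11: 4·t ≡ 0 (mod 11).
    The inverse of 4 mod 11 is 3 (since 4·3 = 12 = 1·11 + 1), so t ≡ 3·0 = 0 ≡ 0 (mod 11).
    Then x = 0 + 15·0 = 0, valid modulo lcm(15, 11) = 165: x ≡ 0 (mod 165).
Verify: 0 mod 3 = 0 ✓, 0 mod 5 = 0 ✓, 0 mod 11 = 0 ✓.

x ≡ 0 (mod 165).


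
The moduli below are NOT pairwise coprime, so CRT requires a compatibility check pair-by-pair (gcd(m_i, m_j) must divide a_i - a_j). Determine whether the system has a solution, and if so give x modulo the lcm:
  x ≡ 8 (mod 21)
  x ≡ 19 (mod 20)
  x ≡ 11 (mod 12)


Moduli 21, 20, 12 are not pairwise coprime, so CRT works modulo lcm(m_i) when all pairwise compatibility conditions hold.
Pairwise compatibility: gcd(m_i, m_j) must divide a_i - a_j for every pair.
Merge one congruence at a time:
  Start: x ≡ 8 (mod 21).
  Combine with x ≡ 19 (mod 20): gcd(21, 20) = 1; 19 - 8 = 11, which IS divisible by 1, so compatible.
    Write x = 8 + 21·t and substitute into x ≡ 19 (mod 20): 21·t ≡ 19 − 8 = 11 (mod 20).
    Reduce coefficients mod 20: 1·t ≡ 11 (mod 20).
    So t ≡ 11 (mod 20).
    Then x = 8 + 21·11 = 239, valid modulo lcm(21, 20) = 420: x ≡ 239 (mod 420).
  Combine with x ≡ 11 (mod 12): gcd(420, 12) = 12; 11 - 239 = -228, which IS divisible by 12, so compatible.
    Write x = 239 + 420·t and substitute into x ≡ 11 (mod 12): 420·t ≡ 11 − 239 = -228 (mod 12).
    Divide the congruence (and modulus) by g = 12: 35·t ≡ -19 (mod 1).
    Modulo 1 every t works; take t = 0.
    Then x = 239 + 420·0 = 239, valid modulo lcm(420, 12) = 420: x ≡ 239 (mod 420).
Verify: 239 mod 21 = 8, 239 mod 20 = 19, 239 mod 12 = 11.

x ≡ 239 (mod 420).


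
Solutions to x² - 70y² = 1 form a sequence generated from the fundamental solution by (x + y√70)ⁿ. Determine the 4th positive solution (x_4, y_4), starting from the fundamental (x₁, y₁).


Step 1: Find the fundamental solution (x₁, y₁) of x² - 70y² = 1.
  Expand √70 as a continued fraction. a₀ = ⌊√70⌋ = 8; iterate m_{k+1} = d_k·a_k − m_k, d_{k+1} = (70 − m_{k+1}²)/d_k, a_{k+1} = ⌊(a₀ + m_{k+1})/d_{k+1}⌋ (starting m₀ = 0, d₀ = 1), with convergents p_k = a_k·p_{k-1} + p_{k-2}, q_k = a_k·q_{k-1} + q_{k-2} (p₋₁ = 1, q₋₁ = 0):
  k = 0: a₀ = 8; p₀/q₀ = 8/1; p₀² − 70·q₀² = 64 − 70 = -6.
  k = 1: m = 8, d = 6, a = ⌊(8 + 8)/6⌋ = 2; p/q = (2·8 + 1)/(2·1 + 0) = 17/2; p² − 70·q² = 289 − 280 = 9.
  k = 2: m = 4, d = 9, a = ⌊(8 + 4)/9⌋ = 1; p/q = (1·17 + 8)/(1·2 + 1) = 25/3; p² − 70·q² = 625 − 630 = -5.
  k = 3: m = 5, d = 5, a = ⌊(8 + 5)/5⌋ = 2; p/q = (2·25 + 17)/(2·3 + 2) = 67/8; p² − 70·q² = 4489 − 4480 = 9.
  k = 4: m = 5, d = 9, a = ⌊(8 + 5)/9⌋ = 1; p/q = (1·67 + 25)/(1·8 + 3) = 92/11; p² − 70·q² = 8464 − 8470 = -6.
  k = 5: m = 4, d = 6, a = ⌊(8 + 4)/6⌋ = 2; p/q = (2·92 + 67)/(2·11 + 8) = 251/30; p² − 70·q² = 63001 − 63000 = 1.
  The first convergent with p² − 70·q² = 1 gives the fundamental solution (x₁, y₁) = (251, 30).
Step 2: Apply the recurrence (x_{n+1}, y_{n+1}) = (x₁x_n + 70y₁y_n, x₁y_n + y₁x_n) repeatedly.
  From (x_1, y_1) = (251, 30): x_2 = 251·251 + 70·30·30 = 126001; y_2 = 251·30 + 30·251 = 15060.
  From (x_2, y_2) = (126001, 15060): x_3 = 251·126001 + 70·30·15060 = 63252251; y_3 = 251·15060 + 30·126001 = 7560090.
  From (x_3, y_3) = (63252251, 7560090): x_4 = 251·63252251 + 70·30·7560090 = 31752504001; y_4 = 251·7560090 + 30·63252251 = 3795150120.
Step 3: Verify x_4² - 70·y_4² = 1008221510333521008001 - 1008221510333521008000 = 1 (should be 1). ✓

(x_1, y_1) = (251, 30); (x_4, y_4) = (31752504001, 3795150120).


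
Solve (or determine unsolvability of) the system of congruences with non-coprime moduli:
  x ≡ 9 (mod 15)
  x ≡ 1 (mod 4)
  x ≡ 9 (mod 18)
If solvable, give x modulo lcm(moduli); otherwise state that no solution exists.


Moduli 15, 4, 18 are not pairwise coprime, so CRT works modulo lcm(m_i) when all pairwise compatibility conditions hold.
Pairwise compatibility: gcd(m_i, m_j) must divide a_i - a_j for every pair.
Merge one congruence at a time:
  Start: x ≡ 9 (mod 15).
  Combine with x ≡ 1 (mod 4): gcd(15, 4) = 1; 1 - 9 = -8, which IS divisible by 1, so compatible.
    Write x = 9 + 15·t and substitute into x ≡ 1 (mod 4): 15·t ≡ 1 − 9 = -8 (mod 4).
    Reduce coefficients mod 4: 3·t ≡ 0 (mod 4).
    The inverse of 3 mod 4 is 3 (since 3·3 = 9 = 2·4 + 1), so t ≡ 3·0 = 0 ≡ 0 (mod 4).
    Then x = 9 + 15·0 = 9, valid modulo lcm(15, 4) = 60: x ≡ 9 (mod 60).
  Combine with x ≡ 9 (mod 18): gcd(60, 18) = 6; 9 - 9 = 0, which IS divisible by 6, so compatible.
    Write x = 9 + 60·t and substitute into x ≡ 9 (mod 18): 60·t ≡ 9 − 9 = 0 (mod 18).
    Divide the congruence (and modulus) by g = 6: 10·t ≡ 0 (mod 3).
    Reduce coefficients mod 3: 1·t ≡ 0 (mod 3).
    So t ≡ 0 (mod 3).
    Then x = 9 + 60·0 = 9, valid modulo lcm(60, 18) = 180: x ≡ 9 (mod 180).
Verify: 9 mod 15 = 9, 9 mod 4 = 1, 9 mod 18 = 9.

x ≡ 9 (mod 180).


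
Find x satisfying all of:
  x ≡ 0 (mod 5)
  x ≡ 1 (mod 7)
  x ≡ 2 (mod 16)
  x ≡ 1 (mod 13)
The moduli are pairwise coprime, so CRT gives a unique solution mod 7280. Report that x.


Product of moduli M = 5 · 7 · 16 · 13 = 7280.
Merge one congruence at a time:
  Start: x ≡ 0 (mod 5).
  Combine with x ≡ 1 (mod 7); new modulus lcm = 35.
    Write x = 0 + 5·t and substitute into x ≡ 1 (mod 7): 5·t ≡ 1 − 0 = 1 (mod 7).
    The inverse of 5 mod 7 is 3 (since 5·3 = 15 = 2·7 + 1), so t ≡ 3·1 = 3 ≡ 3 (mod 7).
    Then x = 0 + 5·3 = 15, valid modulo lcm(5, 7) = 35: x ≡ 15 (mod 35).
  Combine with x ≡ 2 (mod 16); new modulus lcm = 560.
    Write x = 15 + 35·t and substitute into x ≡ 2 (mod 16): 35·t ≡ 2 − 15 = -13 (mod 16).
    Reduce coefficients mod 16: 3·t ≡ 3 (mod 16).
    The inverse of 3 mod 16 is 11 (since 3·11 = 33 = 2·16 + 1), so t ≡ 11·3 = 33 ≡ 1 (mod 16).
    Then x = 15 + 35·1 = 50, valid modulo lcm(35, 16) = 560: x ≡ 50 (mod 560).
  Combine with x ≡ 1 (mod 13); new modulus lcm = 7280.
    Write x = 50 + 560·t and substitute into x ≡ 1 (mod 13): 560·t ≡ 1 − 50 = -49 (mod 13).
    Reduce coefficients mod 13: 1·t ≡ 3 (mod 13).
    So t ≡ 3 (mod 13).
    Then x = 50 + 560·3 = 1730, valid modulo lcm(560, 13) = 7280: x ≡ 1730 (mod 7280).
Verify against each original: 1730 mod 5 = 0, 1730 mod 7 = 1, 1730 mod 16 = 2, 1730 mod 13 = 1.

x ≡ 1730 (mod 7280).


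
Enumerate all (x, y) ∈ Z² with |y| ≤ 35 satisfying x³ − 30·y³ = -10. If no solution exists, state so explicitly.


The equation is x³ - 30y³ = -10. For fixed y, x³ = 30·y³ − 10, so a solution requires the RHS to be a perfect cube.
Strategy: iterate y from -35 to 35, compute RHS = 30·y³ − 10, and check whether it is a (positive or negative) perfect cube.
Check small values of y:
  y = 0: RHS = -10 is not a perfect cube.
  y = 1: RHS = 20 is not a perfect cube.
  y = -1: RHS = -40 is not a perfect cube.
  y = 2: RHS = 230 is not a perfect cube.
  y = -2: RHS = -250 is not a perfect cube.
  y = 3: RHS = 800 is not a perfect cube.
  y = -3: RHS = -820 is not a perfect cube.
Continuing the search up to |y| = 35 finds no solutions either.
No (x, y) in the scanned range satisfies the equation.

No integer solutions with |y| ≤ 35.


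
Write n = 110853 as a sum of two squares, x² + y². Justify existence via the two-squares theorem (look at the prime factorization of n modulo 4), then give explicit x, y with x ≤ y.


Step 1: Factor n = 110853 = 3^2 · 109 · 113.
Step 2: Check the mod-4 condition on each prime factor: 3 ≡ 3 (mod 4), exponent 2 (must be even); 109 ≡ 1 (mod 4), exponent 1; 113 ≡ 1 (mod 4), exponent 1.
All primes ≡ 3 (mod 4) appear to even exponent (or don't appear), so by the two-squares theorem n IS expressible as a sum of two squares.
Step 3: Build a representation. Group n = k² · m with k = 3 and m = 109 · 113 = 12317 (a product of primes ≡ 1 (mod 4)); a representation of m scales to one of n via (k·x)² + (k·y)² = k²(x² + y²). Each prime p ≡ 1 (mod 4) is itself a sum of two squares; find a² by testing p − a² for a perfect square:
  109: 109 − 1² = 108, 109 − 2² = 105, 109 − 3² = 100 = 10² ⇒ 109 = 3² + 10².
  113: 113 − 1² = 112, 113 − 2² = 109, 113 − 3² = 104, 113 − 4² = 97, 113 − 5² = 88, 113 − 6² = 77, 113 − 7² = 64 = 8² ⇒ 113 = 7² + 8².
  Combine using the Brahmagupta–Fibonacci identity (a² + b²)(c² + d²) = (ac − bd)² + (ad + bc)² = (ac + bd)² + (ad − bc)²:
  109 · 113 = 12317: from (3² + 10²)(7² + 8²), take (3·7 − 10·8, 3·8 + 10·7) = (21 − 80, 24 + 70) = (-59, 94); dropping signs (only squares matter) gives (59, 94); check 59² + 94² = 3481 + 8836 = 12317 ✓.
  Scale by k = 3: (3·59, 3·94) = (177, 282).
Step 4: Order so x ≤ y and verify: 177² + 282² = 31329 + 79524 = 110853 = n. ✓

n = 110853 = 177² + 282² (one valid representation with x ≤ y).


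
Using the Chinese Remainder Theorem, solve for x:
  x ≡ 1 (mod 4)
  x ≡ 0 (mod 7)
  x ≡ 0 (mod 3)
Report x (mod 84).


Moduli 4, 7, 3 are pairwise coprime; by CRT there is a unique solution modulo M = 4 · 7 · 3 = 84.
Solve pairwise, accumulating the modulus:
  Start with x ≡ 1 (mod 4).
  Combine with x ≡ 0 (mod 7): since gcd(4, 7) = 1, we get a unique residue mod 28.
    Write x = 1 + 4·t and substitute into x ≡ 0 (mod 7): 4·t ≡ 0 − 1 = -1 (mod 7).
    Reduce coefficients mod 7: 4·t ≡ 6 (mod 7).
    The inverse of 4 mod 7 is 2 (since 4·2 = 8 = 1·7 + 1), so t ≡ 2·6 = 12 ≡ 5 (mod 7).
    Then x = 1 + 4·5 = 21, valid modulo lcm(4, 7) = 28: x ≡ 21 (mod 28).
  Combine with x ≡ 0 (mod 3): since gcd(28, 3) = 1, we get a unique residue mod 84.
    Write x = 21 + 28·t and substitute into x ≡ 0 (mod 3): 28·t ≡ 0 − 21 = -21 (mod 3).
    Reduce coefficients mod 3: 1·t ≡ 0 (mod 3).
    So t ≡ 0 (mod 3).
    Then x = 21 + 28·0 = 21, valid modulo lcm(28, 3) = 84: x ≡ 21 (mod 84).
Verify: 21 mod 4 = 1 ✓, 21 mod 7 = 0 ✓, 21 mod 3 = 0 ✓.

x ≡ 21 (mod 84).


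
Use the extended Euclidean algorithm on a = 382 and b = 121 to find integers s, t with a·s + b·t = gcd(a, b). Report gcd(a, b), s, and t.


Euclidean algorithm on (382, 121) — divide until remainder is 0:
  382 = 3 · 121 + 19
  121 = 6 · 19 + 7
  19 = 2 · 7 + 5
  7 = 1 · 5 + 2
  5 = 2 · 2 + 1
  2 = 2 · 1 + 0
gcd(382, 121) = 1.
Track Bezout coefficients alongside the remainders: start with r₀ = 382 = a·1 + b·0 (s = 1, t = 0) and r₁ = 121 = a·0 + b·1 (s = 0, t = 1); each new remainder r_{k+1} = r_{k-1} − q_k·r_k inherits s_{k+1} = s_{k-1} − q_k·s_k, t_{k+1} = t_{k-1} − q_k·t_k, so r_k = a·s_k + b·t_k at every step:
  q = 3: r = 19, s = 1 − 3·0 = 1, t = 0 − 3·1 = -3  (check: 382·1 + 121·(-3) = 19)
  q = 6: r = 7, s = 0 − 6·1 = -6, t = 1 − 6·(-3) = 19  (check: 382·(-6) + 121·19 = 7)
  q = 2: r = 5, s = 1 − 2·(-6) = 13, t = -3 − 2·19 = -41  (check: 382·13 + 121·(-41) = 5)
  q = 1: r = 2, s = -6 − 1·13 = -19, t = 19 − 1·(-41) = 60  (check: 382·(-19) + 121·60 = 2)
  q = 2: r = 1, s = 13 − 2·(-19) = 51, t = -41 − 2·60 = -161  (check: 382·51 + 121·(-161) = 1)
The row with r = 1 (the gcd) gives the Bezout coefficients s = 51, t = -161.
Result: 382 · (51) + 121 · (-161) = 1.

gcd(382, 121) = 1; s = 51, t = -161 (check: 382·51 + 121·(-161) = 1).


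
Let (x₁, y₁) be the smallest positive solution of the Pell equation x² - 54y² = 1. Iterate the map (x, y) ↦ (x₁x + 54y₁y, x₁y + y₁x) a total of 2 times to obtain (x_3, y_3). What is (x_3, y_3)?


Step 1: Find the fundamental solution (x₁, y₁) of x² - 54y² = 1.
  Expand √54 as a continued fraction. a₀ = ⌊√54⌋ = 7; iterate m_{k+1} = d_k·a_k − m_k, d_{k+1} = (54 − m_{k+1}²)/d_k, a_{k+1} = ⌊(a₀ + m_{k+1})/d_{k+1}⌋ (starting m₀ = 0, d₀ = 1), with convergents p_k = a_k·p_{k-1} + p_{k-2}, q_k = a_k·q_{k-1} + q_{k-2} (p₋₁ = 1, q₋₁ = 0):
  k = 0: a₀ = 7; p₀/q₀ = 7/1; p₀² − 54·q₀² = 49 − 54 = -5.
  k = 1: m = 7, d = 5, a = ⌊(7 + 7)/5⌋ = 2; p/q = (2·7 + 1)/(2·1 + 0) = 15/2; p² − 54·q² = 225 − 216 = 9.
  k = 2: m = 3, d = 9, a = ⌊(7 + 3)/9⌋ = 1; p/q = (1·15 + 7)/(1·2 + 1) = 22/3; p² − 54·q² = 484 − 486 = -2.
  k = 3: m = 6, d = 2, a = ⌊(7 + 6)/2⌋ = 6; p/q = (6·22 + 15)/(6·3 + 2) = 147/20; p² − 54·q² = 21609 − 21600 = 9.
  k = 4: m = 6, d = 9, a = ⌊(7 + 6)/9⌋ = 1; p/q = (1·147 + 22)/(1·20 + 3) = 169/23; p² − 54·q² = 28561 − 28566 = -5.
  k = 5: m = 3, d = 5, a = ⌊(7 + 3)/5⌋ = 2; p/q = (2·169 + 147)/(2·23 + 20) = 485/66; p² − 54·q² = 235225 − 235224 = 1.
  The first convergent with p² − 54·q² = 1 gives the fundamental solution (x₁, y₁) = (485, 66).
Step 2: Apply the recurrence (x_{n+1}, y_{n+1}) = (x₁x_n + 54y₁y_n, x₁y_n + y₁x_n) repeatedly.
  From (x_1, y_1) = (485, 66): x_2 = 485·485 + 54·66·66 = 470449; y_2 = 485·66 + 66·485 = 64020.
  From (x_2, y_2) = (470449, 64020): x_3 = 485·470449 + 54·66·64020 = 456335045; y_3 = 485·64020 + 66·470449 = 62099334.
Step 3: Verify x_3² - 54·y_3² = 208241673295152025 - 208241673295152024 = 1 (should be 1). ✓

(x_1, y_1) = (485, 66); (x_3, y_3) = (456335045, 62099334).


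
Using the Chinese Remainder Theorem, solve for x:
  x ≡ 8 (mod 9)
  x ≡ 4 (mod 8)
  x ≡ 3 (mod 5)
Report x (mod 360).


Moduli 9, 8, 5 are pairwise coprime; by CRT there is a unique solution modulo M = 9 · 8 · 5 = 360.
Solve pairwise, accumulating the modulus:
  Start with x ≡ 8 (mod 9).
  Combine with x ≡ 4 (mod 8): since gcd(9, 8) = 1, we get a unique residue mod 72.
    Write x = 8 + 9·t and substitute into x ≡ 4 (mod 8): 9·t ≡ 4 − 8 = -4 (mod 8).
    Reduce coefficients mod 8: 1·t ≡ 4 (mod 8).
    So t ≡ 4 (mod 8).
    Then x = 8 + 9·4 = 44, valid modulo lcm(9, 8) = 72: x ≡ 44 (mod 72).
  Combine with x ≡ 3 (mod 5): since gcd(72, 5) = 1, we get a unique residue mod 360.
    Write x = 44 + 72·t and substitute into x ≡ 3 (mod 5): 72·t ≡ 3 − 44 = -41 (mod 5).
    Reduce coefficients mod 5: 2·t ≡ 4 (mod 5).
    The inverse of 2 mod 5 is 3 (since 2·3 = 6 = 1·5 + 1), so t ≡ 3·4 = 12 ≡ 2 (mod 5).
    Then x = 44 + 72·2 = 188, valid modulo lcm(72, 5) = 360: x ≡ 188 (mod 360).
Verify: 188 mod 9 = 8 ✓, 188 mod 8 = 4 ✓, 188 mod 5 = 3 ✓.

x ≡ 188 (mod 360).


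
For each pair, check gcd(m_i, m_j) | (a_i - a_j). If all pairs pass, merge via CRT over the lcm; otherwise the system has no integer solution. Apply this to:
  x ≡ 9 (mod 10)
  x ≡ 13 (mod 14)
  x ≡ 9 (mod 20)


Moduli 10, 14, 20 are not pairwise coprime, so CRT works modulo lcm(m_i) when all pairwise compatibility conditions hold.
Pairwise compatibility: gcd(m_i, m_j) must divide a_i - a_j for every pair.
Merge one congruence at a time:
  Start: x ≡ 9 (mod 10).
  Combine with x ≡ 13 (mod 14): gcd(10, 14) = 2; 13 - 9 = 4, which IS divisible by 2, so compatible.
    Write x = 9 + 10·t and substitute into x ≡ 13 (mod 14): 10·t ≡ 13 − 9 = 4 (mod 14).
    Divide the congruence (and modulus) by g = 2: 5·t ≡ 2 (mod 7).
    The inverse of 5 mod 7 is 3 (since 5·3 = 15 = 2·7 + 1), so t ≡ 3·2 = 6 ≡ 6 (mod 7).
    Then x = 9 + 10·6 = 69, valid modulo lcm(10, 14) = 70: x ≡ 69 (mod 70).
  Combine with x ≡ 9 (mod 20): gcd(70, 20) = 10; 9 - 69 = -60, which IS divisible by 10, so compatible.
    Write x = 69 + 70·t and substitute into x ≡ 9 (mod 20): 70·t ≡ 9 − 69 = -60 (mod 20).
    Divide the congruence (and modulus) by g = 10: 7·t ≡ -6 (mod 2).
    Reduce coefficients mod 2: 1·t ≡ 0 (mod 2).
    So t ≡ 0 (mod 2).
    Then x = 69 + 70·0 = 69, valid modulo lcm(70, 20) = 140: x ≡ 69 (mod 140).
Verify: 69 mod 10 = 9, 69 mod 14 = 13, 69 mod 20 = 9.

x ≡ 69 (mod 140).


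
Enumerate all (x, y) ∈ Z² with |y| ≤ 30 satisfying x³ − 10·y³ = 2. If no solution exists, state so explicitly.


The equation is x³ - 10y³ = 2. For fixed y, x³ = 10·y³ + 2, so a solution requires the RHS to be a perfect cube.
Strategy: iterate y from -30 to 30, compute RHS = 10·y³ + 2, and check whether it is a (positive or negative) perfect cube.
Check small values of y:
  y = 0: RHS = 2 is not a perfect cube.
  y = 1: RHS = 12 is not a perfect cube.
  y = -1: RHS = -8 = (-2)³ ⇒ x = -2 works.
  y = 2: RHS = 82 is not a perfect cube.
  y = -2: RHS = -78 is not a perfect cube.
  y = 3: RHS = 272 is not a perfect cube.
  y = -3: RHS = -268 is not a perfect cube.
Continuing the search up to |y| = 30 finds no further solutions beyond those listed.
Collected solutions: (-2, -1).

Solutions (with |y| ≤ 30): (-2, -1).


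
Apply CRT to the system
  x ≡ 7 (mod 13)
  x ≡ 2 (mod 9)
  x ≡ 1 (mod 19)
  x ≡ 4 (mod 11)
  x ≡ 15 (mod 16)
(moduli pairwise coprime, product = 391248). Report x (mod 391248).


Product of moduli M = 13 · 9 · 19 · 11 · 16 = 391248.
Merge one congruence at a time:
  Start: x ≡ 7 (mod 13).
  Combine with x ≡ 2 (mod 9); new modulus lcm = 117.
    Write x = 7 + 13·t and substitute into x ≡ 2 (mod 9): 13·t ≡ 2 − 7 = -5 (mod 9).
    Reduce coefficients mod 9: 4·t ≡ 4 (mod 9).
    The inverse of 4 mod 9 is 7 (since 4·7 = 28 = 3·9 + 1), so t ≡ 7·4 = 28 ≡ 1 (mod 9).
    Then x = 7 + 13·1 = 20, valid modulo lcm(13, 9) = 117: x ≡ 20 (mod 117).
  Combine with x ≡ 1 (mod 19); new modulus lcm = 2223.
    Write x = 20 + 117·t and substitute into x ≡ 1 (mod 19): 117·t ≡ 1 − 20 = -19 (mod 19).
    Reduce coefficients mod 19: 3·t ≡ 0 (mod 19).
    The inverse of 3 mod 19 is 13 (since 3·13 = 39 = 2·19 + 1), so t ≡ 13·0 = 0 ≡ 0 (mod 19).
    Then x = 20 + 117·0 = 20, valid modulo lcm(117, 19) = 2223: x ≡ 20 (mod 2223).
  Combine with x ≡ 4 (mod 11); new modulus lcm = 24453.
    Write x = 20 + 2223·t and substitute into x ≡ 4 (mod 11): 2223·t ≡ 4 − 20 = -16 (mod 11).
    Reduce coefficients mod 11: 1·t ≡ 6 (mod 11).
    So t ≡ 6 (mod 11).
    Then x = 20 + 2223·6 = 13358, valid modulo lcm(2223, 11) = 24453: x ≡ 13358 (mod 24453).
  Combine with x ≡ 15 (mod 16); new modulus lcm = 391248.
    Write x = 13358 + 24453·t and substitute into x ≡ 15 (mod 16): 24453·t ≡ 15 − 13358 = -13343 (mod 16).
    Reduce coefficients mod 16: 5·t ≡ 1 (mod 16).
    The inverse of 5 mod 16 is 13 (since 5·13 = 65 = 4·16 + 1), so t ≡ 13·1 = 13 ≡ 13 (mod 16).
    Then x = 13358 + 24453·13 = 331247, valid modulo lcm(24453, 16) = 391248: x ≡ 331247 (mod 391248).
Verify against each original: 331247 mod 13 = 7, 331247 mod 9 = 2, 331247 mod 19 = 1, 331247 mod 11 = 4, 331247 mod 16 = 15.

x ≡ 331247 (mod 391248).


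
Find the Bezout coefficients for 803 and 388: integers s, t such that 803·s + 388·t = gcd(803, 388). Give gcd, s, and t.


Euclidean algorithm on (803, 388) — divide until remainder is 0:
  803 = 2 · 388 + 27
  388 = 14 · 27 + 10
  27 = 2 · 10 + 7
  10 = 1 · 7 + 3
  7 = 2 · 3 + 1
  3 = 3 · 1 + 0
gcd(803, 388) = 1.
Track Bezout coefficients alongside the remainders: start with r₀ = 803 = a·1 + b·0 (s = 1, t = 0) and r₁ = 388 = a·0 + b·1 (s = 0, t = 1); each new remainder r_{k+1} = r_{k-1} − q_k·r_k inherits s_{k+1} = s_{k-1} − q_k·s_k, t_{k+1} = t_{k-1} − q_k·t_k, so r_k = a·s_k + b·t_k at every step:
  q = 2: r = 27, s = 1 − 2·0 = 1, t = 0 − 2·1 = -2  (check: 803·1 + 388·(-2) = 27)
  q = 14: r = 10, s = 0 − 14·1 = -14, t = 1 − 14·(-2) = 29  (check: 803·(-14) + 388·29 = 10)
  q = 2: r = 7, s = 1 − 2·(-14) = 29, t = -2 − 2·29 = -60  (check: 803·29 + 388·(-60) = 7)
  q = 1: r = 3, s = -14 − 1·29 = -43, t = 29 − 1·(-60) = 89  (check: 803·(-43) + 388·89 = 3)
  q = 2: r = 1, s = 29 − 2·(-43) = 115, t = -60 − 2·89 = -238  (check: 803·115 + 388·(-238) = 1)
The row with r = 1 (the gcd) gives the Bezout coefficients s = 115, t = -238.
Result: 803 · (115) + 388 · (-238) = 1.

gcd(803, 388) = 1; s = 115, t = -238 (check: 803·115 + 388·(-238) = 1).


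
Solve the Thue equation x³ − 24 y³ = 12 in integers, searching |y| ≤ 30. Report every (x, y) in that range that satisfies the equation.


The equation is x³ - 24y³ = 12. For fixed y, x³ = 24·y³ + 12, so a solution requires the RHS to be a perfect cube.
Strategy: iterate y from -30 to 30, compute RHS = 24·y³ + 12, and check whether it is a (positive or negative) perfect cube.
Check small values of y:
  y = 0: RHS = 12 is not a perfect cube.
  y = 1: RHS = 36 is not a perfect cube.
  y = -1: RHS = -12 is not a perfect cube.
  y = 2: RHS = 204 is not a perfect cube.
  y = -2: RHS = -180 is not a perfect cube.
  y = 3: RHS = 660 is not a perfect cube.
  y = -3: RHS = -636 is not a perfect cube.
Continuing the search up to |y| = 30 finds no solutions either.
No (x, y) in the scanned range satisfies the equation.

No integer solutions with |y| ≤ 30.


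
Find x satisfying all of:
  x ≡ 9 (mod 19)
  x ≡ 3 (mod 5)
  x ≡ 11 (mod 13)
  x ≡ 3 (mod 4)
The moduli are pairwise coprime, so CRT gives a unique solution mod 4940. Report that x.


Product of moduli M = 19 · 5 · 13 · 4 = 4940.
Merge one congruence at a time:
  Start: x ≡ 9 (mod 19).
  Combine with x ≡ 3 (mod 5); new modulus lcm = 95.
    Write x = 9 + 19·t and substitute into x ≡ 3 (mod 5): 19·t ≡ 3 − 9 = -6 (mod 5).
    Reduce coefficients mod 5: 4·t ≡ 4 (mod 5).
    The inverse of 4 mod 5 is 4 (since 4·4 = 16 = 3·5 + 1), so t ≡ 4·4 = 16 ≡ 1 (mod 5).
    Then x = 9 + 19·1 = 28, valid modulo lcm(19, 5) = 95: x ≡ 28 (mod 95).
  Combine with x ≡ 11 (mod 13); new modulus lcm = 1235.
    Write x = 28 + 95·t and substitute into x ≡ 11 (mod 13): 95·t ≡ 11 − 28 = -17 (mod 13).
    Reduce coefficients mod 13: 4·t ≡ 9 (mod 13).
    The inverse of 4 mod 13 is 10 (since 4·10 = 40 = 3·13 + 1), so t ≡ 10·9 = 90 ≡ 12 (mod 13).
    Then x = 28 + 95·12 = 1168, valid modulo lcm(95, 13) = 1235: x ≡ 1168 (mod 1235).
  Combine with x ≡ 3 (mod 4); new modulus lcm = 4940.
    Write x = 1168 + 1235·t and substitute into x ≡ 3 (mod 4): 1235·t ≡ 3 − 1168 = -1165 (mod 4).
    Reduce coefficients mod 4: 3·t ≡ 3 (mod 4).
    The inverse of 3 mod 4 is 3 (since 3·3 = 9 = 2·4 + 1), so t ≡ 3·3 = 9 ≡ 1 (mod 4).
    Then x = 1168 + 1235·1 = 2403, valid modulo lcm(1235, 4) = 4940: x ≡ 2403 (mod 4940).
Verify against each original: 2403 mod 19 = 9, 2403 mod 5 = 3, 2403 mod 13 = 11, 2403 mod 4 = 3.

x ≡ 2403 (mod 4940).


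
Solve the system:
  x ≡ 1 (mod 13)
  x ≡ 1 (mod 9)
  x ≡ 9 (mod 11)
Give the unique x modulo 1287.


Moduli 13, 9, 11 are pairwise coprime; by CRT there is a unique solution modulo M = 13 · 9 · 11 = 1287.
Solve pairwise, accumulating the modulus:
  Start with x ≡ 1 (mod 13).
  Combine with x ≡ 1 (mod 9): since gcd(13, 9) = 1, we get a unique residue mod 117.
    Write x = 1 + 13·t and substitute into x ≡ 1 (mod 9): 13·t ≡ 1 − 1 = 0 (mod 9).
    Reduce coefficients mod 9: 4·t ≡ 0 (mod 9).
    The inverse of 4 mod 9 is 7 (since 4·7 = 28 = 3·9 + 1), so t ≡ 7·0 = 0 ≡ 0 (mod 9).
    Then x = 1 + 13·0 = 1, valid modulo lcm(13, 9) = 117: x ≡ 1 (mod 117).
  Combine with x ≡ 9 (mod 11): since gcd(117, 11) = 1, we get a unique residue mod 1287.
    Write x = 1 + 117·t and substitute into x ≡ 9 (mod 11): 117·t ≡ 9 − 1 = 8 (mod 11).
    Reduce coefficients mod 11: 7·t ≡ 8 (mod 11).
    The inverse of 7 mod 11 is 8 (since 7·8 = 56 = 5·11 + 1), so t ≡ 8·8 = 64 ≡ 9 (mod 11).
    Then x = 1 + 117·9 = 1054, valid modulo lcm(117, 11) = 1287: x ≡ 1054 (mod 1287).
Verify: 1054 mod 13 = 1 ✓, 1054 mod 9 = 1 ✓, 1054 mod 11 = 9 ✓.

x ≡ 1054 (mod 1287).


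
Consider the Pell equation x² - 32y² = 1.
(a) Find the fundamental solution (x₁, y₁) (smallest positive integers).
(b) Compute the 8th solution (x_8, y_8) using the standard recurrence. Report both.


Step 1: Find the fundamental solution (x₁, y₁) of x² - 32y² = 1.
  Expand √32 as a continued fraction. a₀ = ⌊√32⌋ = 5; iterate m_{k+1} = d_k·a_k − m_k, d_{k+1} = (32 − m_{k+1}²)/d_k, a_{k+1} = ⌊(a₀ + m_{k+1})/d_{k+1}⌋ (starting m₀ = 0, d₀ = 1), with convergents p_k = a_k·p_{k-1} + p_{k-2}, q_k = a_k·q_{k-1} + q_{k-2} (p₋₁ = 1, q₋₁ = 0):
  k = 0: a₀ = 5; p₀/q₀ = 5/1; p₀² − 32·q₀² = 25 − 32 = -7.
  k = 1: m = 5, d = 7, a = ⌊(5 + 5)/7⌋ = 1; p/q = (1·5 + 1)/(1·1 + 0) = 6/1; p² − 32·q² = 36 − 32 = 4.
  k = 2: m = 2, d = 4, a = ⌊(5 + 2)/4⌋ = 1; p/q = (1·6 + 5)/(1·1 + 1) = 11/2; p² − 32·q² = 121 − 128 = -7.
  k = 3: m = 2, d = 7, a = ⌊(5 + 2)/7⌋ = 1; p/q = (1·11 + 6)/(1·2 + 1) = 17/3; p² − 32·q² = 289 − 288 = 1.
  The first convergent with p² − 32·q² = 1 gives the fundamental solution (x₁, y₁) = (17, 3).
Step 2: Apply the recurrence (x_{n+1}, y_{n+1}) = (x₁x_n + 32y₁y_n, x₁y_n + y₁x_n) repeatedly.
  From (x_1, y_1) = (17, 3): x_2 = 17·17 + 32·3·3 = 577; y_2 = 17·3 + 3·17 = 102.
  From (x_2, y_2) = (577, 102): x_3 = 17·577 + 32·3·102 = 19601; y_3 = 17·102 + 3·577 = 3465.
  From (x_3, y_3) = (19601, 3465): x_4 = 17·19601 + 32·3·3465 = 665857; y_4 = 17·3465 + 3·19601 = 117708.
  From (x_4, y_4) = (665857, 117708): x_5 = 17·665857 + 32·3·117708 = 22619537; y_5 = 17·117708 + 3·665857 = 3998607.
  From (x_5, y_5) = (22619537, 3998607): x_6 = 17·22619537 + 32·3·3998607 = 768398401; y_6 = 17·3998607 + 3·22619537 = 135834930.
  From (x_6, y_6) = (768398401, 135834930): x_7 = 17·768398401 + 32·3·135834930 = 26102926097; y_7 = 17·135834930 + 3·768398401 = 4614389013.
  From (x_7, y_7) = (26102926097, 4614389013): x_8 = 17·26102926097 + 32·3·4614389013 = 886731088897; y_8 = 17·4614389013 + 3·26102926097 = 156753391512.
Step 3: Verify x_8² - 32·y_8² = 786292024016459316676609 - 786292024016459316676608 = 1 (should be 1). ✓

(x_1, y_1) = (17, 3); (x_8, y_8) = (886731088897, 156753391512).
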